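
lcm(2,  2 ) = 2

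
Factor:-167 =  - 167^1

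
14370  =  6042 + 8328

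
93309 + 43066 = 136375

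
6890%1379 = 1374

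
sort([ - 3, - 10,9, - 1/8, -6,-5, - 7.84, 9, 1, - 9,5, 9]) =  [ - 10,- 9, - 7.84,  -  6,  -  5,  -  3, - 1/8,1,5, 9,9,9 ] 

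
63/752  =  63/752= 0.08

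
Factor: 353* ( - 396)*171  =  -2^2  *  3^4*11^1*19^1*353^1 = -23903748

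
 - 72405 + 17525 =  -54880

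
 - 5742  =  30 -5772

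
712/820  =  178/205=0.87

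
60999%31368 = 29631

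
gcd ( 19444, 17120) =4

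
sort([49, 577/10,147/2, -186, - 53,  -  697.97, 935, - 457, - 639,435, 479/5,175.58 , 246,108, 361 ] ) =[ - 697.97, - 639, - 457, - 186, - 53,49,577/10,147/2, 479/5,108,175.58, 246,361,435,935 ]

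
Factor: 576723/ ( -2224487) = -3^1*7^1*29^1*61^( - 1)*947^1 * 36467^(  -  1)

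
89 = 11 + 78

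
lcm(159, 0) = 0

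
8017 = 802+7215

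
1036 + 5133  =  6169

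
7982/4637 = 1 + 3345/4637 = 1.72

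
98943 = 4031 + 94912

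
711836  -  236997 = 474839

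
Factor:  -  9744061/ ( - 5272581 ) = 3^( - 1)*37^1* 389^1 * 677^1*1757527^(-1)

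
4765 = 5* 953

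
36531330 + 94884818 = 131416148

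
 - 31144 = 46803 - 77947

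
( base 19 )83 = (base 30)55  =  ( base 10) 155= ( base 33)4N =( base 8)233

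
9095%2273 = 3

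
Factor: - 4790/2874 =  - 5/3 = -3^( - 1 )*5^1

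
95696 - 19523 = 76173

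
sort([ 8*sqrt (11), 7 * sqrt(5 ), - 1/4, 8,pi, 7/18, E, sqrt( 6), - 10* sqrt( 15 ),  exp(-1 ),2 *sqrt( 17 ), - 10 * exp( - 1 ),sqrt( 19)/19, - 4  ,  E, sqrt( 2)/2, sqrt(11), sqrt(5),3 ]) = [ - 10 *sqrt( 15 ), -4, - 10*exp ( - 1), - 1/4, sqrt( 19)/19 , exp( - 1 ),  7/18, sqrt( 2 ) /2, sqrt( 5 ),sqrt (6),E, E, 3,  pi, sqrt(11),8,  2 *sqrt( 17 ), 7 * sqrt( 5), 8 * sqrt(11)]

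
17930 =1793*10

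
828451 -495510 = 332941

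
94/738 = 47/369 = 0.13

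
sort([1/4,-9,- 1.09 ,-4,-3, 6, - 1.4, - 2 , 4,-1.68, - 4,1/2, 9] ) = [-9,-4,  -  4,-3, - 2, - 1.68,-1.4, - 1.09,  1/4, 1/2, 4,6,9 ]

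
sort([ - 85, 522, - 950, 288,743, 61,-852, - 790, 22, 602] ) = [-950,-852, - 790, - 85,22,61, 288, 522, 602,  743]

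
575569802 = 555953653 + 19616149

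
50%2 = 0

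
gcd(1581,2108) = 527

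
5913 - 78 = 5835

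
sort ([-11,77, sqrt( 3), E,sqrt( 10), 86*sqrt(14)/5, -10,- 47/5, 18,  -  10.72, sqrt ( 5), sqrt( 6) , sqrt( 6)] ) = [ -11, - 10.72, - 10, - 47/5, sqrt(3),sqrt( 5), sqrt (6 ), sqrt (6 ),E, sqrt(10),18, 86 * sqrt (14) /5, 77 ] 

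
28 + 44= 72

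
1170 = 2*585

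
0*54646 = 0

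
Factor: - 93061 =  - 29^1*3209^1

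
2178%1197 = 981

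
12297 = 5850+6447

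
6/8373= 2/2791 = 0.00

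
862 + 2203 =3065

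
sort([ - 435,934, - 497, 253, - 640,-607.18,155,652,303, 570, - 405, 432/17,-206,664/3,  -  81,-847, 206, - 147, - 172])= [-847, - 640 , - 607.18, - 497, - 435, - 405,  -  206, - 172, - 147,-81, 432/17, 155,206, 664/3, 253, 303 , 570, 652, 934]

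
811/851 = 811/851 = 0.95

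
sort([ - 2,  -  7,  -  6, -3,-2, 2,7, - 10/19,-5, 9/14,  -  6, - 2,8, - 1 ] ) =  [ -7, - 6, - 6 ,  -  5, - 3, - 2, - 2, - 2, - 1,-10/19, 9/14, 2, 7, 8 ]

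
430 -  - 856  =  1286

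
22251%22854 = 22251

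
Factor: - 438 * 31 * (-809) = 2^1 * 3^1* 31^1 * 73^1*809^1 = 10984602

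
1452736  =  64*22699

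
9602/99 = 96 + 98/99 = 96.99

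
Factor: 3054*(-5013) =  - 2^1*3^3*509^1*557^1 = - 15309702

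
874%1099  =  874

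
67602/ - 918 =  - 74 +55/153 = - 73.64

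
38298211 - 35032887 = 3265324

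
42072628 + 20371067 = 62443695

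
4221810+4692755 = 8914565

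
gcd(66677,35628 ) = 1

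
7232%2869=1494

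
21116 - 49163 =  - 28047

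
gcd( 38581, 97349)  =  1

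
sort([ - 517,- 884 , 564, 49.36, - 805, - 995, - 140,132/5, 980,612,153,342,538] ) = [-995, - 884, - 805, -517, - 140, 132/5,49.36,153, 342,538,564 , 612,980 ] 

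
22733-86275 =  -63542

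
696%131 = 41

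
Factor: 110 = 2^1*5^1*11^1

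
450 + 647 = 1097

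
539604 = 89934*6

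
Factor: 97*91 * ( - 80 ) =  - 706160 = - 2^4 * 5^1 * 7^1 * 13^1*97^1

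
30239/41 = 30239/41=737.54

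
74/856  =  37/428 = 0.09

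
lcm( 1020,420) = 7140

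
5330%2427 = 476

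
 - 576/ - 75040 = 18/2345 = 0.01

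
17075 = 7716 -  - 9359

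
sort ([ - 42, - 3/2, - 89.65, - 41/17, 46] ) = [ - 89.65, - 42, - 41/17, - 3/2,46]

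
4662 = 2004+2658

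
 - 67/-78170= 67/78170 = 0.00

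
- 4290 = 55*( - 78 )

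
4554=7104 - 2550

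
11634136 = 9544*1219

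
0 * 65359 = 0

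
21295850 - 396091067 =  - 374795217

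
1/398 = 1/398 = 0.00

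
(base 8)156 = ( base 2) 1101110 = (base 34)38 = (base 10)110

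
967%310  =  37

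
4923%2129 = 665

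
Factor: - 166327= - 7^1* 23761^1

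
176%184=176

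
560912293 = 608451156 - 47538863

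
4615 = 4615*1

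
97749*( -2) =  - 195498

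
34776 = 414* 84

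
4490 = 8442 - 3952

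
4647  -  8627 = -3980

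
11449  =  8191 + 3258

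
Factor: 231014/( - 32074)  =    -  79^( - 1 )*569^1 = -569/79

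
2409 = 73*33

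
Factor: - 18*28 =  - 2^3*3^2 * 7^1 = -504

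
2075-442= 1633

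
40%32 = 8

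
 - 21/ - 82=21/82 =0.26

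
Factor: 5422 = 2^1*2711^1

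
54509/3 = 54509/3 = 18169.67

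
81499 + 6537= 88036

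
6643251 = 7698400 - 1055149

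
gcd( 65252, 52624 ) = 44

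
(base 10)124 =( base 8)174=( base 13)97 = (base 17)75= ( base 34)3M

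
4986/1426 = 2493/713  =  3.50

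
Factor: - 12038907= - 3^1*17^1*113^1 * 2089^1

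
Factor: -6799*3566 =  - 24245234 = - 2^1*13^1*523^1 * 1783^1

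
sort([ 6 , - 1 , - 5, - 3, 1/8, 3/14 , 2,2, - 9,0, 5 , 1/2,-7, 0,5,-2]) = [ - 9, - 7,  -  5, - 3,-2,- 1, 0,  0,1/8,3/14,1/2,2, 2,5, 5 , 6] 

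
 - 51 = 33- 84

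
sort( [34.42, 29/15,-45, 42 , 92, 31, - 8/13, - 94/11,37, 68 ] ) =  [-45,-94/11, - 8/13, 29/15, 31, 34.42 , 37, 42, 68, 92]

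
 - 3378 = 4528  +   - 7906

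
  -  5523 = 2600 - 8123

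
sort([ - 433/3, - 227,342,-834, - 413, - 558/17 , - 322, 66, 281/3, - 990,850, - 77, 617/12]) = [- 990, - 834, - 413, - 322, - 227, - 433/3, - 77, - 558/17,617/12,66, 281/3,  342, 850] 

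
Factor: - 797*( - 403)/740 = 321191/740 = 2^(- 2)*5^(-1 )*13^1*31^1*37^( - 1 )*797^1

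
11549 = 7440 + 4109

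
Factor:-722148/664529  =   - 2^2*3^1*7^1*8597^1*664529^ (-1)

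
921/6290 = 921/6290 = 0.15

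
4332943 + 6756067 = 11089010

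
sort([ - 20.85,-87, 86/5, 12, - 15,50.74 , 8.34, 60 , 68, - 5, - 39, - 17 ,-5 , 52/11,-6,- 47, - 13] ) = [ - 87 , - 47, - 39, - 20.85  , - 17,  -  15,-13, - 6, - 5,-5,52/11,8.34,12,86/5,  50.74,  60,68]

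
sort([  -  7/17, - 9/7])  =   [ - 9/7, - 7/17 ] 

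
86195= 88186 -1991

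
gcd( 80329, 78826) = 1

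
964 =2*482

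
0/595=0= 0.00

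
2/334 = 1/167  =  0.01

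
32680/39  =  837 + 37/39 = 837.95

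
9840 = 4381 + 5459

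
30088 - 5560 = 24528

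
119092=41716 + 77376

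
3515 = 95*37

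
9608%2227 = 700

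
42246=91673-49427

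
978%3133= 978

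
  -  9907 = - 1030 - 8877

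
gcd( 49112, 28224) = 56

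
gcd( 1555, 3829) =1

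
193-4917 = - 4724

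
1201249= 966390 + 234859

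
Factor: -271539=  - 3^3*89^1*113^1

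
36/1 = 36 = 36.00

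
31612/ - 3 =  - 31612/3=-10537.33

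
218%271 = 218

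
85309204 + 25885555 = 111194759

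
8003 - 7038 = 965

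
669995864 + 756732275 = 1426728139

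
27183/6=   4530 + 1/2 = 4530.50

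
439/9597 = 439/9597 = 0.05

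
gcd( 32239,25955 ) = 1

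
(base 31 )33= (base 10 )96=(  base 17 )5b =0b1100000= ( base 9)116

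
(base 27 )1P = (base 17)31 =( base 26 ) 20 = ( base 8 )64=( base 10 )52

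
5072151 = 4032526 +1039625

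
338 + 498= 836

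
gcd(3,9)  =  3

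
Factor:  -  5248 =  - 2^7 * 41^1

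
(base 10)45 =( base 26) 1J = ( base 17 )2b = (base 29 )1g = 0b101101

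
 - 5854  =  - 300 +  - 5554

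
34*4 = 136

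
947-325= 622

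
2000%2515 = 2000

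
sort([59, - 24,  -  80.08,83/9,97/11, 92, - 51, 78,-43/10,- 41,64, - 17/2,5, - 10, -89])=[-89, -80.08, - 51, - 41, - 24,-10, - 17/2, - 43/10 , 5,97/11,  83/9,  59, 64, 78,92]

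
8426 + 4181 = 12607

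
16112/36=4028/9 = 447.56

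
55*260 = 14300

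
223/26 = 8+15/26 = 8.58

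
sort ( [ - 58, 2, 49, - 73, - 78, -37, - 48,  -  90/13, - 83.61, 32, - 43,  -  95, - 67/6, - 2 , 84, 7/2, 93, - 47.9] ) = [ -95,  -  83.61, - 78, - 73, -58, - 48, - 47.9, - 43,  -  37, - 67/6,-90/13,  -  2, 2, 7/2 , 32,49, 84,93] 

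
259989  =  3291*79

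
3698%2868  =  830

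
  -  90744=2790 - 93534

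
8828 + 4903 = 13731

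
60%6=0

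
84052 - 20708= 63344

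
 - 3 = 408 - 411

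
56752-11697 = 45055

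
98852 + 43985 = 142837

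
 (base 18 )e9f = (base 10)4713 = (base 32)4j9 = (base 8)11151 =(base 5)122323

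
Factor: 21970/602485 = 26/713= 2^1*13^1*23^(- 1)*31^( - 1)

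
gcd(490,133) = 7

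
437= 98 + 339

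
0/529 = 0 = 0.00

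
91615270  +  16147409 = 107762679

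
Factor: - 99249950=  - 2^1*5^2*109^1*18211^1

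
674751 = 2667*253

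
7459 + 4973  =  12432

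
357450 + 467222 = 824672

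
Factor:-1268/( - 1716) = 317/429 = 3^ ( - 1 ) *11^( - 1)*13^( - 1 )*317^1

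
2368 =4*592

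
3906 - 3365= 541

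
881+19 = 900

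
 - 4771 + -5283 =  - 10054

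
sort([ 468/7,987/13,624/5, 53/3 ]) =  [ 53/3,468/7,987/13, 624/5 ]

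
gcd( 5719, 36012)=1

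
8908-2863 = 6045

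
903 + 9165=10068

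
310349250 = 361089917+-50740667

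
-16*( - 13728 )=219648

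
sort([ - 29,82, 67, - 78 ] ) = [ - 78,  -  29, 67,82]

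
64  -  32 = 32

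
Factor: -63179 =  - 63179^1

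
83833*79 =6622807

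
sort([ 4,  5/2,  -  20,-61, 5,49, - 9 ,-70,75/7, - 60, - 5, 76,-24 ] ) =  [ - 70, - 61, - 60,-24 ,- 20, - 9, - 5, 5/2,4, 5,75/7, 49, 76 ]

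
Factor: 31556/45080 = 7/10  =  2^( - 1) * 5^( - 1 )*7^1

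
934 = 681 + 253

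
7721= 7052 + 669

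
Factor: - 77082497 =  - 59^1*1306483^1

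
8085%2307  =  1164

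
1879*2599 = 4883521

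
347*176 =61072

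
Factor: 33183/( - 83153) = -3^3*7^(-2)*1229^1*1697^( - 1 )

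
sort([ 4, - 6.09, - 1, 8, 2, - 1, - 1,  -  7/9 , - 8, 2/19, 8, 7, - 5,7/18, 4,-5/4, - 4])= [ - 8, - 6.09, - 5, - 4, - 5/4, - 1, -1, - 1,- 7/9, 2/19,7/18, 2, 4, 4,7, 8,8 ] 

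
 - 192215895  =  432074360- 624290255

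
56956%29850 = 27106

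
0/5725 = 0  =  0.00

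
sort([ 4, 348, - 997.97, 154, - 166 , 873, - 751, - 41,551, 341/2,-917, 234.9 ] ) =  [ - 997.97, - 917,-751, - 166,-41, 4,  154,341/2 , 234.9, 348 , 551, 873]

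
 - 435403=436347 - 871750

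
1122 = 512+610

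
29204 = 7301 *4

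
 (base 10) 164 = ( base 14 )ba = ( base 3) 20002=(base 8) 244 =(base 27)62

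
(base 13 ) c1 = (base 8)235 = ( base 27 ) 5m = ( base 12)111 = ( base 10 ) 157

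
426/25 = 17+1/25 = 17.04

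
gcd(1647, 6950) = 1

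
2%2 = 0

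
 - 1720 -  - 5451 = 3731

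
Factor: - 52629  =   - 3^1*  53^1*331^1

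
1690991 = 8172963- 6481972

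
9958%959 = 368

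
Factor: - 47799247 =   -  659^1*72533^1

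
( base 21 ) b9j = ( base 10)5059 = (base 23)9CM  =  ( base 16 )13c3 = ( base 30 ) 5ij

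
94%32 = 30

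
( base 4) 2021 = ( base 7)254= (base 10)137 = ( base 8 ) 211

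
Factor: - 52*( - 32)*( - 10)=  - 16640 = - 2^8 * 5^1*13^1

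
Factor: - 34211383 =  - 31^1*389^1*2837^1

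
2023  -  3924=-1901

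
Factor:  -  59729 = -59729^1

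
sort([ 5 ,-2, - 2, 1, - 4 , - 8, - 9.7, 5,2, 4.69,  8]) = [-9.7, - 8, - 4, - 2, - 2, 1, 2, 4.69, 5, 5, 8]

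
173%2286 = 173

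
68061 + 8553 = 76614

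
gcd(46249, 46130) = 7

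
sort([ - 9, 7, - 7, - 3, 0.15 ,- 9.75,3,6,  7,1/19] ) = [ - 9.75 , -9, - 7, - 3, 1/19,0.15, 3,6,7 , 7 ] 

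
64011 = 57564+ 6447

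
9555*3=28665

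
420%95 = 40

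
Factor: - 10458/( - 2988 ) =7/2 = 2^(  -  1 )*7^1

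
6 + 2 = 8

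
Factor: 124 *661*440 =36064160  =  2^5*5^1*11^1*31^1*661^1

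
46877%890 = 597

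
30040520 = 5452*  5510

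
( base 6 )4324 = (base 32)us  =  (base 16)3dc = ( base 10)988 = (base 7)2611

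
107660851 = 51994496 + 55666355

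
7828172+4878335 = 12706507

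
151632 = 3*50544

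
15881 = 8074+7807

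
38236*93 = 3555948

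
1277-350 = 927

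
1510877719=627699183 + 883178536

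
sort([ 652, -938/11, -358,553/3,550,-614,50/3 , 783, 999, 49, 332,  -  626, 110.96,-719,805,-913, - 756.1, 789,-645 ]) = [  -  913,  -  756.1, - 719, - 645,-626, - 614, - 358,  -  938/11 , 50/3, 49, 110.96  ,  553/3 , 332, 550, 652,783, 789, 805,999] 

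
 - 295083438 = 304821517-599904955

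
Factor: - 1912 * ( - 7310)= 2^4 * 5^1 * 17^1*43^1*239^1 = 13976720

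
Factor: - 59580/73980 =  - 331/411 = -3^( - 1 )*137^( - 1 )*331^1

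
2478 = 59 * 42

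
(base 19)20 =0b100110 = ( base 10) 38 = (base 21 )1h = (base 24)1E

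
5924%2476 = 972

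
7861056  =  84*93584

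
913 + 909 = 1822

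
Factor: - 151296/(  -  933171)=2^8 *53^( - 1 )*197^1*5869^( - 1 )  =  50432/311057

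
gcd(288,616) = 8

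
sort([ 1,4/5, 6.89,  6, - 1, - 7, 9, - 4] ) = [- 7, - 4, - 1,  4/5, 1  ,  6, 6.89, 9] 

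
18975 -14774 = 4201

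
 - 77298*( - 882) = 68176836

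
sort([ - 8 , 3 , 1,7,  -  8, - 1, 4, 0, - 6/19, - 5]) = [ - 8, - 8, - 5,-1, - 6/19, 0,1, 3, 4, 7 ] 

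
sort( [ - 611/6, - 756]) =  [ - 756,-611/6 ]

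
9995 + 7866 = 17861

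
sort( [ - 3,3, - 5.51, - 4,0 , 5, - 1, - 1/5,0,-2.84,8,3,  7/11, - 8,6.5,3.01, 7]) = [ - 8,-5.51, - 4, - 3, - 2.84, - 1 , - 1/5, 0, 0,7/11,3,3,3.01,5,6.5,7,8]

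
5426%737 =267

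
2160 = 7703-5543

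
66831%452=387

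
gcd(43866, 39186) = 18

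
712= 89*8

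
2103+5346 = 7449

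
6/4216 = 3/2108 = 0.00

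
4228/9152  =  1057/2288= 0.46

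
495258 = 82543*6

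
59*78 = 4602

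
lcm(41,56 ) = 2296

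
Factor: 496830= 2^1*3^1*5^1*16561^1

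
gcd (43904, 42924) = 196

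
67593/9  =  22531/3 =7510.33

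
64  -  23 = 41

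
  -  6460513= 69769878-76230391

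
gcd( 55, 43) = 1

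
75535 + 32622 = 108157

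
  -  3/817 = -3/817 = -0.00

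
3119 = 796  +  2323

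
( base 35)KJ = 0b1011001111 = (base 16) 2CF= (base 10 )719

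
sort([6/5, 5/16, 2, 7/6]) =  [ 5/16, 7/6,6/5, 2 ] 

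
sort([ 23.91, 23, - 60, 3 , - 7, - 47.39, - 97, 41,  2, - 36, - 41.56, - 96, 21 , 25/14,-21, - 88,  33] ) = [-97,- 96,-88, - 60, - 47.39, - 41.56, - 36,  -  21, - 7, 25/14,2,3,21, 23, 23.91, 33, 41 ] 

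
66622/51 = 1306+16/51 = 1306.31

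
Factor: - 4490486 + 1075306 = -2^2*5^1*170759^1 = - 3415180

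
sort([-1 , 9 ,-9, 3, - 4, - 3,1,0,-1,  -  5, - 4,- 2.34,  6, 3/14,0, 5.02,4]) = [ - 9,-5 ,  -  4, - 4, - 3, - 2.34, - 1,- 1, 0, 0, 3/14, 1, 3, 4, 5.02, 6,9]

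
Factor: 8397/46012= 2^ ( - 2) * 3^3  *311^1 *11503^ (-1) 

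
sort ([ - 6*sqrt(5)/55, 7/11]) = [ - 6*sqrt( 5 )/55,  7/11]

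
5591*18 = 100638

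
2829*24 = 67896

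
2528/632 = 4 =4.00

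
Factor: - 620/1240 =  - 2^( - 1) = - 1/2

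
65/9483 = 65/9483 = 0.01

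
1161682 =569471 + 592211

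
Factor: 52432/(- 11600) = - 113/25 = - 5^(  -  2 )*113^1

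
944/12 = 236/3  =  78.67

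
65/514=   65/514 = 0.13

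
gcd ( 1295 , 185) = 185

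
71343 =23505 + 47838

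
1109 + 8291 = 9400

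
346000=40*8650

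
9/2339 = 9/2339 = 0.00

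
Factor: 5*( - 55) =-5^2*11^1=- 275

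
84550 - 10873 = 73677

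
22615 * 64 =1447360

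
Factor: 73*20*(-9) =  - 2^2*3^2*  5^1*73^1 = - 13140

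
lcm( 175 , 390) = 13650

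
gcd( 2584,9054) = 2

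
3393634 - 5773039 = -2379405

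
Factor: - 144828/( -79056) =447/244 =2^( - 2 )*3^1 * 61^( - 1 )*149^1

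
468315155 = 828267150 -359951995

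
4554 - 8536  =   - 3982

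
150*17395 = 2609250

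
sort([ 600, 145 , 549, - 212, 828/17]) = [ - 212,828/17,  145,  549, 600] 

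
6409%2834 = 741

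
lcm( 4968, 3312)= 9936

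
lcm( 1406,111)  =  4218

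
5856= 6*976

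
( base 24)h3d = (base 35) 827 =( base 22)K8L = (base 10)9877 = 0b10011010010101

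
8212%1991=248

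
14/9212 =1/658 = 0.00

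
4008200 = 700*5726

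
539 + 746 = 1285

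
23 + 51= 74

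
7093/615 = 173/15  =  11.53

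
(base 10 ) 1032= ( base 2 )10000001000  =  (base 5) 13112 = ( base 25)1g7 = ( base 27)1B6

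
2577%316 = 49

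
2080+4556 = 6636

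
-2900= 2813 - 5713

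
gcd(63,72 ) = 9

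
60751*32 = 1944032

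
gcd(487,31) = 1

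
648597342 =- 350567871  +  999165213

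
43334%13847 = 1793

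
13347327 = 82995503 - 69648176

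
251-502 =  - 251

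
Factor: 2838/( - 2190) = -5^ ( - 1)*11^1*43^1*73^(-1)=- 473/365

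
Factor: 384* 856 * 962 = 316213248=   2^11*3^1 * 13^1*37^1*107^1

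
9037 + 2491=11528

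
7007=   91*77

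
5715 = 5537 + 178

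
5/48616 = 5/48616 = 0.00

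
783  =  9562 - 8779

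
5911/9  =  5911/9 = 656.78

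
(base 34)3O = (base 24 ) 56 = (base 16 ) 7E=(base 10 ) 126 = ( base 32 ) 3U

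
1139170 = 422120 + 717050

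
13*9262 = 120406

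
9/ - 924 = - 3/308 = - 0.01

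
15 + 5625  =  5640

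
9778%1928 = 138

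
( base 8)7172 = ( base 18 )B7G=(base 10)3706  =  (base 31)3qh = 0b111001111010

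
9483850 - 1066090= 8417760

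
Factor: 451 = 11^1 * 41^1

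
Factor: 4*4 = 16 = 2^4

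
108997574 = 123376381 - 14378807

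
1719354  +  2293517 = 4012871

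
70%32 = 6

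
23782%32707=23782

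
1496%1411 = 85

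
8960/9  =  8960/9 =995.56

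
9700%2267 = 632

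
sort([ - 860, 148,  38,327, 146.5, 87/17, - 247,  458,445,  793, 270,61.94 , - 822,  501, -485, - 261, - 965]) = [-965, - 860, - 822, - 485, - 261,-247,87/17,38, 61.94,146.5,148,270, 327,445, 458,501, 793 ]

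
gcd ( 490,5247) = 1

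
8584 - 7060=1524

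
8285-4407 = 3878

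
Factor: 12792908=2^2*17^1*419^1 * 449^1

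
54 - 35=19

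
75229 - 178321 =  - 103092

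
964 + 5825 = 6789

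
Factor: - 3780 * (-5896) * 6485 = 2^5*3^3*5^2*7^1 *11^1 * 67^1*1297^1  =  144530416800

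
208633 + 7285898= 7494531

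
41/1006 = 41/1006 = 0.04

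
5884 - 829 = 5055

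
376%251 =125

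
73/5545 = 73/5545 =0.01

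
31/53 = 31/53 = 0.58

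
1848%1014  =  834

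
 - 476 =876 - 1352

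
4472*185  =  827320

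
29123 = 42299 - 13176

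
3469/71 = 3469/71=48.86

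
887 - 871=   16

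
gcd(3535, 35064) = 1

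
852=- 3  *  ( - 284 )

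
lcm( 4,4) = 4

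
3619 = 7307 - 3688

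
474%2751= 474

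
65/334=65/334=0.19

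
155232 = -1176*( - 132 )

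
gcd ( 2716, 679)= 679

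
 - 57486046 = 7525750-65011796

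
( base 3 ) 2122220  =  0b11110010101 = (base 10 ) 1941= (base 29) 28r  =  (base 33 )1pr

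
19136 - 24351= - 5215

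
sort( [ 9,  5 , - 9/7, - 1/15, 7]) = [ - 9/7, - 1/15, 5,  7, 9]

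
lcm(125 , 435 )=10875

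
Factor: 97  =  97^1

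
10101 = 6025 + 4076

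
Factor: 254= 2^1*127^1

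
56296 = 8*7037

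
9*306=2754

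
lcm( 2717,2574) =48906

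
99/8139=33/2713=0.01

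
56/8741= 56/8741 = 0.01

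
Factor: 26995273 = 59^1* 457547^1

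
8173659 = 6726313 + 1447346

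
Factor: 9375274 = 2^1 * 4687637^1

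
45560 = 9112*5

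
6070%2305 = 1460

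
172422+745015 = 917437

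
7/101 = 7/101 = 0.07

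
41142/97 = 424+14/97 = 424.14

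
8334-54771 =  - 46437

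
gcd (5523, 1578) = 789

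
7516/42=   178+20/21 = 178.95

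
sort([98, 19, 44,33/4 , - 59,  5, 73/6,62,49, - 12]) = [ - 59, - 12,5, 33/4,73/6, 19,44,  49,  62,98]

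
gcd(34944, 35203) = 7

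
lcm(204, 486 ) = 16524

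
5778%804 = 150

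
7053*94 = 662982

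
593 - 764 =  - 171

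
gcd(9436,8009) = 1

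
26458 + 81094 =107552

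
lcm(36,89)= 3204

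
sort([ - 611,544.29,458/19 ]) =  [ - 611,458/19,544.29 ] 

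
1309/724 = 1309/724= 1.81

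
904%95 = 49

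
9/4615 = 9/4615 = 0.00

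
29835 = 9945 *3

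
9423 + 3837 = 13260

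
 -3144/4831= - 3144/4831=-0.65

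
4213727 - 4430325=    - 216598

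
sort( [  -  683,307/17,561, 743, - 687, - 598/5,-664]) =[ - 687,  -  683,-664 , - 598/5,307/17,561,743 ] 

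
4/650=2/325 = 0.01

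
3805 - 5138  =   - 1333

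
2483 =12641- 10158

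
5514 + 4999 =10513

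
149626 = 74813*2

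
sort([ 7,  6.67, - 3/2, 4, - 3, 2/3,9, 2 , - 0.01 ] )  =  [ - 3, - 3/2, - 0.01,2/3, 2,4, 6.67,7, 9]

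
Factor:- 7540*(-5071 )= 2^2*5^1*11^1*13^1*29^1*  461^1 = 38235340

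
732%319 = 94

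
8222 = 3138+5084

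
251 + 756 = 1007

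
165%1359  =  165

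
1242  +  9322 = 10564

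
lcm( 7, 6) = 42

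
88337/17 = 5196 +5/17  =  5196.29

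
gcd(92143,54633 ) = 1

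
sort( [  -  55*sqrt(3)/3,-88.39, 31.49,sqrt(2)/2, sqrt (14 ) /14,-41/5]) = [- 88.39,-55*sqrt( 3 )/3,-41/5,sqrt(14)/14,sqrt(2)/2,31.49]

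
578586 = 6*96431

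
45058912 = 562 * 80176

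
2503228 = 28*89401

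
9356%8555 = 801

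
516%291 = 225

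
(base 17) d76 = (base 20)9e2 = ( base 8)7452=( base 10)3882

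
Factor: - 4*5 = -2^2 * 5^1 = - 20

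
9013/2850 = 9013/2850=3.16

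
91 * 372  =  33852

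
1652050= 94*17575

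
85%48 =37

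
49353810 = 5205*9482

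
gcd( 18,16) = 2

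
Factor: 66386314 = 2^1*31^1*163^1*6569^1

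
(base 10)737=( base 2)1011100001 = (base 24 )16H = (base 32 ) n1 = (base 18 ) 24H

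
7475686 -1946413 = 5529273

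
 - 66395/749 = -9485/107 = - 88.64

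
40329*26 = 1048554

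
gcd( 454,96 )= 2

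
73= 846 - 773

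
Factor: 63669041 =149^1*427309^1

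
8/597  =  8/597 = 0.01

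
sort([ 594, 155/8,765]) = [ 155/8,594 , 765] 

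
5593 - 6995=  - 1402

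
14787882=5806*2547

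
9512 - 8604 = 908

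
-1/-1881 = 1/1881 = 0.00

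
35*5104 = 178640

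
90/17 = 90/17 = 5.29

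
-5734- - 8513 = 2779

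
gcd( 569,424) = 1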